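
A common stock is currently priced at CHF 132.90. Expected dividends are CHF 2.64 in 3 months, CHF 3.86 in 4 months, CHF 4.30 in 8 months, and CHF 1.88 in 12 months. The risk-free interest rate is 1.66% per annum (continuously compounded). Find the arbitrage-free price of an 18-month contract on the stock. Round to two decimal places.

PV(dividends) I = 2.64·e^(−0.0166·3/12) + 3.86·e^(−0.0166·4/12) + 4.30·e^(−0.0166·8/12) + 1.88·e^(−0.0166·12/12)
I = 2.6291 + 3.8387 + 4.2527 + 1.8490 = 12.5695
F = (S − I)·e^(rT) = (132.90 − 12.5695) · e^(0.0166·18/12)
= 120.3305 · e^0.024900 = 120.3305 × 1.025213 = CHF 123.36

CHF 123.36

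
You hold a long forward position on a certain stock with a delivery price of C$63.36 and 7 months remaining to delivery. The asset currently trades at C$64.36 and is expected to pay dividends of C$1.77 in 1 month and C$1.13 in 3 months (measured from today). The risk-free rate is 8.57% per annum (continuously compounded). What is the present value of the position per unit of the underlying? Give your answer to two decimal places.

PV(remaining dividends) I = 1.77·e^(−0.0857·1/12) + 1.13·e^(−0.0857·3/12) = 2.8635
Current forward F = (S − I)·e^(rT) = (64.36 − 2.8635)·e^(0.0857·7/12) = 61.4965 × 1.051262 = 64.6489
Value (long) = (F − K)·e^(−rT) = (64.6489 − 63.36) × 0.951237 = 1.2260
Value = C$1.23

C$1.23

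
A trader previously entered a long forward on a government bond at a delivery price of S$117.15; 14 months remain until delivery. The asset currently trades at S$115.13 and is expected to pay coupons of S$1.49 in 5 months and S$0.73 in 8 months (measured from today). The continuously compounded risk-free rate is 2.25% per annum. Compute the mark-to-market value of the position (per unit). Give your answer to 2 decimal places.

-S$1.18

PV(remaining coupons) I = 1.49·e^(−0.0225·5/12) + 0.73·e^(−0.0225·8/12) = 2.1952
Current forward F = (S − I)·e^(rT) = (115.13 − 2.1952)·e^(0.0225·14/12) = 112.9348 × 1.026598 = 115.9386
Value (long) = (F − K)·e^(−rT) = (115.9386 − 117.15) × 0.974092 = -1.1800
Value = -S$1.18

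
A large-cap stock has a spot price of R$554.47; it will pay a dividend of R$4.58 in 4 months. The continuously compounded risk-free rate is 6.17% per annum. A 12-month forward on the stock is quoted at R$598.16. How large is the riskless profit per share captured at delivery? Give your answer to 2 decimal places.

R$13.17 per share

PV(dividends) I = 4.58·e^(−0.0617·4/12) = 4.4868
Fair forward F* = (S − I)·e^(rT) = (554.47 − 4.4868)·e^0.061700 = 549.9832 × 1.063643 = 584.9858
Market R$598.16 > fair 584.9858: forward overpriced → cash-and-carry (borrow at r, buy the stock and collect the dividends, short the forward).
Profit at T = |F_mkt − F*| = |598.16 − 584.9858| = R$13.17 per share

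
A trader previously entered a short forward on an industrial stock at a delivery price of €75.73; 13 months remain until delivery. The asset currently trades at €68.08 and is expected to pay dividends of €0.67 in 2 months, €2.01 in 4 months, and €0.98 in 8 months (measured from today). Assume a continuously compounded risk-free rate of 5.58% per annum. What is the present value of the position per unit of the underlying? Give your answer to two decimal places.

€6.79

PV(remaining dividends) I = 0.67·e^(−0.0558·2/12) + 2.01·e^(−0.0558·4/12) + 0.98·e^(−0.0558·8/12) = 3.5810
Current forward F = (S − I)·e^(rT) = (68.08 − 3.5810)·e^(0.0558·13/12) = 64.4990 × 1.062314 = 68.5182
Value (long) = (F − K)·e^(−rT) = (68.5182 − 75.73) × 0.941341 = -6.7888
Short position value = −(long value) = €6.79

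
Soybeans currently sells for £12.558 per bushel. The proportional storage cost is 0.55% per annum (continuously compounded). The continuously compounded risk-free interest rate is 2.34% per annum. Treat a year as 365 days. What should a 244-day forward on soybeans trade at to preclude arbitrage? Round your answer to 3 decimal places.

Net carry = r + u − y = 0.0234 + 0.0055 − 0.0000 = 0.0289
F = S·e^((r+u−y)T) = 12.558 · e^(0.0289 × 244/365) = 12.558 · e^0.019319
= 12.558 × 1.019507 = £12.803 per bushel

£12.803 per bushel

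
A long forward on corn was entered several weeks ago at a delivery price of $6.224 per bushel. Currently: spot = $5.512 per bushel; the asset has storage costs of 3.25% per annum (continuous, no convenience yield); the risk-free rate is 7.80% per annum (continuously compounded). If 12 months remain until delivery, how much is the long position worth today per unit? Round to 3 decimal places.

Current fair forward for the remaining 12 months: F = S·e^((r + u)·T), (r + u) = 0.0780 + 0.0325 = 0.1105
F = 5.512 · e^(0.1105 × 12/12) = 5.512 × 1.116836 = 6.1560
Value of long forward = (F − K)·e^(−rT) = (6.1560 − 6.224) · e^(−0.0780·12/12)
= -0.0680 × 0.924964 = -0.063

-$0.063 per bushel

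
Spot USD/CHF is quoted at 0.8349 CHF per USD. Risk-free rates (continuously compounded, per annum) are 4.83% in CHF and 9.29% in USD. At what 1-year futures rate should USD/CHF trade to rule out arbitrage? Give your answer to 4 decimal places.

0.7985

F = S·e^((r_CHF − r_USD)T) = 0.8349 · e^((0.0483 − 0.0929) × 1)
= 0.8349 · e^-0.044600 = 0.8349 × 0.956380
F = 0.7985 CHF per USD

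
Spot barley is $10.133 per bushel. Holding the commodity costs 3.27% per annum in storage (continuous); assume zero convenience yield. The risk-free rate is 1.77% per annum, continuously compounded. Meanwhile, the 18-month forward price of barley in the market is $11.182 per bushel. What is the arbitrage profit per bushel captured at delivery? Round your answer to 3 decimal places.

Fair forward: F* = S·e^(carry·T), with carry = (r + u) = 0.0177 + 0.0327 = 0.0504
F* = 10.133 · e^(0.0504 × 18/12) = 10.133 · e^0.075600 = 10.133 × 1.078531 = $10.9288
Market $11.182 > fair $10.9288: forward overpriced → cash-and-carry (buy spot, short the forward).
At maturity, profit = |F_mkt − F*| = |11.182 − 10.9288| = $0.253 per bushel

$0.253 per bushel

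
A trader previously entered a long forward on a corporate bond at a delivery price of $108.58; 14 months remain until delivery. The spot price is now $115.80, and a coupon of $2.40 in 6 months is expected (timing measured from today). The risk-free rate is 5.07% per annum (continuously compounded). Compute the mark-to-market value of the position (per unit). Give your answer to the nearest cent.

$11.12

PV(remaining coupons) I = 2.40·e^(−0.0507·6/12) = 2.3399
Current forward F = (S − I)·e^(rT) = (115.80 − 2.3399)·e^(0.0507·14/12) = 113.4601 × 1.060934 = 120.3737
Value (long) = (F − K)·e^(−rT) = (120.3737 − 108.58) × 0.942565 = 11.1163
Value = $11.12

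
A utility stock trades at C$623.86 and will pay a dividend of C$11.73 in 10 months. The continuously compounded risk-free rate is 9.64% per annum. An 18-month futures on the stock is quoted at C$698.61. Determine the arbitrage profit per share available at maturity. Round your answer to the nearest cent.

C$9.80 per share

PV(dividends) I = 11.73·e^(−0.0964·10/12) = 10.8245
Fair futures F* = (S − I)·e^(rT) = (623.86 − 10.8245)·e^0.144600 = 613.0355 × 1.155577 = 708.4097
Market C$698.61 < fair 708.4097: forward underpriced → reverse cash-and-carry (short the stock, invest proceeds at r, pay the dividends, go long the forward).
Profit at T = |F_mkt − F*| = |698.61 − 708.4097| = C$9.80 per share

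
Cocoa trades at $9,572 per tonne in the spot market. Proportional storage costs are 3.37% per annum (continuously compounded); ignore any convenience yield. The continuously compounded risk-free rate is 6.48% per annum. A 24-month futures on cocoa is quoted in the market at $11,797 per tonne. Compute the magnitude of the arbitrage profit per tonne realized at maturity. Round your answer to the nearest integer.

Fair futures: F* = S·e^(carry·T), with carry = (r + u) = 0.0648 + 0.0337 = 0.0985
F* = 9572 · e^(0.0985 × 24/12) = 9572 · e^0.197000 = 9572 × 1.217744 = $11656.2456
Market $11797 > fair $11656.2456: forward overpriced → cash-and-carry (buy spot, short the forward).
At maturity, profit = |F_mkt − F*| = |11797 − 11656.2456| = $141 per tonne

$141 per tonne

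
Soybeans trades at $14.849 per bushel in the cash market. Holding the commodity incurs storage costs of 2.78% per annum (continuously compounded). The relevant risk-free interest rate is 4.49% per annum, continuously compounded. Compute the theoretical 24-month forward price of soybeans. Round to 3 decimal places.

$17.173 per bushel

Net carry = r + u − y = 0.0449 + 0.0278 − 0.0000 = 0.0727
F = S·e^((r+u−y)T) = 14.849 · e^(0.0727 × 24/12) = 14.849 · e^0.145400
= 14.849 × 1.156502 = $17.173 per bushel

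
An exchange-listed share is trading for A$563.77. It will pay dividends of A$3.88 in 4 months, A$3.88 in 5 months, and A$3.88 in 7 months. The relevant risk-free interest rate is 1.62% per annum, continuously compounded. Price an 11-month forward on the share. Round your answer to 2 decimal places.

PV(dividends) I = 3.88·e^(−0.0162·4/12) + 3.88·e^(−0.0162·5/12) + 3.88·e^(−0.0162·7/12)
I = 3.8591 + 3.8539 + 3.8435 = 11.5565
F = (S − I)·e^(rT) = (563.77 − 11.5565) · e^(0.0162·11/12)
= 552.2135 · e^0.014850 = 552.2135 × 1.014961 = A$560.48

A$560.48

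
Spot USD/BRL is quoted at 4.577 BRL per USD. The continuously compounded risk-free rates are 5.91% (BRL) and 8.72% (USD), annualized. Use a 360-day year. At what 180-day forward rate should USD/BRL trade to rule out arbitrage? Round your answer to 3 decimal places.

4.513

F = S·e^((r_BRL − r_USD)T) = 4.577 · e^((0.0591 − 0.0872) × 180/360)
= 4.577 · e^-0.014050 = 4.577 × 0.986048
F = 4.513 BRL per USD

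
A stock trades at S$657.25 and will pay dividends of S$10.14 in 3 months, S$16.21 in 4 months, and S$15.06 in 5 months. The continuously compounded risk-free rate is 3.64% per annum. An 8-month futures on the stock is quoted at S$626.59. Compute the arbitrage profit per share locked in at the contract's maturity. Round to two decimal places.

S$4.90 per share

PV(dividends) I = 10.14·e^(−0.0364·3/12) + 16.21·e^(−0.0364·4/12) + 15.06·e^(−0.0364·5/12) = 40.8960
Fair futures F* = (S − I)·e^(rT) = (657.25 − 40.8960)·e^0.024267 = 616.3540 × 1.024564 = 631.4941
Market S$626.59 < fair 631.4941: forward underpriced → reverse cash-and-carry (short the stock, invest proceeds at r, pay the dividends, go long the forward).
Profit at T = |F_mkt − F*| = |626.59 − 631.4941| = S$4.90 per share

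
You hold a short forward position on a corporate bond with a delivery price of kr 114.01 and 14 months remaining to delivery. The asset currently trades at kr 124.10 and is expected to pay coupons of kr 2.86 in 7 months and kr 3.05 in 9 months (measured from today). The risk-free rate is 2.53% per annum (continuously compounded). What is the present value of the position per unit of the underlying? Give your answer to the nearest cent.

PV(remaining coupons) I = 2.86·e^(−0.0253·7/12) + 3.05·e^(−0.0253·9/12) = 5.8108
Current forward F = (S − I)·e^(rT) = (124.10 − 5.8108)·e^(0.0253·14/12) = 118.2892 × 1.029957 = 121.8328
Value (long) = (F − K)·e^(−rT) = (121.8328 − 114.01) × 0.970915 = 7.5953
Short position value = −(long value) = -kr 7.60

-kr 7.60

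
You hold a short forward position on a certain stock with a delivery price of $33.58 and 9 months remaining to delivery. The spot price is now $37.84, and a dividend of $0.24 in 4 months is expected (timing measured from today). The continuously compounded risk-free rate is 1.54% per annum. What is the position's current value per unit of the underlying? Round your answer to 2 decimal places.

-$4.41

PV(remaining dividends) I = 0.24·e^(−0.0154·4/12) = 0.2388
Current forward F = (S − I)·e^(rT) = (37.84 − 0.2388)·e^(0.0154·9/12) = 37.6012 × 1.011617 = 38.0380
Value (long) = (F − K)·e^(−rT) = (38.0380 − 33.58) × 0.988516 = 4.4068
Short position value = −(long value) = -$4.41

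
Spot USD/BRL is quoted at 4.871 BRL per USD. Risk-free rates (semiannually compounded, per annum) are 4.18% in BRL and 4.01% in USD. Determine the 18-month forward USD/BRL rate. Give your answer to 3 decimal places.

By covered interest parity, F = S · (1+r_BRL/2)^(2T) / (1+r_USD/2)^(2T)
= 4.871 × 1.064020 / 1.061364 = 4.871 × 1.002502
F = 4.883 BRL per USD

4.883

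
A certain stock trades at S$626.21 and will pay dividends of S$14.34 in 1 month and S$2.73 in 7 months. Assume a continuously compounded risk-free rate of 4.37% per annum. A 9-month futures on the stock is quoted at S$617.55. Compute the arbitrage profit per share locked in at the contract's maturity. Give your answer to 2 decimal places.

S$12.01 per share

PV(dividends) I = 14.34·e^(−0.0437·1/12) + 2.73·e^(−0.0437·7/12) = 16.9492
Fair futures F* = (S − I)·e^(rT) = (626.21 − 16.9492)·e^0.032775 = 609.2608 × 1.033318 = 629.5602
Market S$617.55 < fair 629.5602: forward underpriced → reverse cash-and-carry (short the stock, invest proceeds at r, pay the dividends, go long the forward).
Profit at T = |F_mkt − F*| = |617.55 − 629.5602| = S$12.01 per share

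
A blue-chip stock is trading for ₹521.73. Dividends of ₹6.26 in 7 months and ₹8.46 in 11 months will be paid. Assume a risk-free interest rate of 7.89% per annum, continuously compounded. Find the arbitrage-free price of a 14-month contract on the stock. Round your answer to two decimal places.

PV(dividends) I = 6.26·e^(−0.0789·7/12) + 8.46·e^(−0.0789·11/12)
I = 5.9784 + 7.8697 = 13.8481
F = (S − I)·e^(rT) = (521.73 − 13.8481) · e^(0.0789·14/12)
= 507.8819 · e^0.092050 = 507.8819 × 1.096420 = ₹556.85

₹556.85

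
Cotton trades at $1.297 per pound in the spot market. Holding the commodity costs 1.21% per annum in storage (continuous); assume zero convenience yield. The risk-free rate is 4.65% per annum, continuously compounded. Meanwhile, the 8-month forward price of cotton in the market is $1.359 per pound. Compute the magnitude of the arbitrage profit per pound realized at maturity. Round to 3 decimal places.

$0.010 per pound

Fair forward: F* = S·e^(carry·T), with carry = (r + u) = 0.0465 + 0.0121 = 0.0586
F* = 1.297 · e^(0.0586 × 8/12) = 1.297 · e^0.039067 = 1.297 × 1.039840 = $1.3487
Market $1.359 > fair $1.3487: forward overpriced → cash-and-carry (buy spot, short the forward).
At maturity, profit = |F_mkt − F*| = |1.359 − 1.3487| = $0.010 per pound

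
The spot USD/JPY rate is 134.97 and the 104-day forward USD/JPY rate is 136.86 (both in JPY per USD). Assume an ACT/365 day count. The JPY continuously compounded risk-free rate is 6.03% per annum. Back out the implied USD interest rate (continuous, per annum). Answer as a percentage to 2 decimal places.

F = S·e^((r_JPY − r_USD)T) ⇒ r_USD = r_JPY − ln(F/S)/T
ln(136.86/134.97) = 0.013906; /(104/365) = 0.048805
r_USD = 0.0603 − 0.048805 = 0.011495
r_USD = 1.15%

1.15%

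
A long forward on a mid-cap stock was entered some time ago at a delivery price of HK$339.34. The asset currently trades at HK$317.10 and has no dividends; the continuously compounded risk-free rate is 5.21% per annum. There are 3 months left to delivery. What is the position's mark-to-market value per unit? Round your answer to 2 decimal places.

Current fair forward for the remaining 3 months: F = S·e^(r·T), r = 0.0521
F = 317.10 · e^(0.0521 × 3/12) = 317.10 × 1.013110 = 321.2572
Value of long forward = (F − K)·e^(−rT) = (321.2572 − 339.34) · e^(−0.0521·3/12)
= -18.0828 × 0.987059 = -17.85

-HK$17.85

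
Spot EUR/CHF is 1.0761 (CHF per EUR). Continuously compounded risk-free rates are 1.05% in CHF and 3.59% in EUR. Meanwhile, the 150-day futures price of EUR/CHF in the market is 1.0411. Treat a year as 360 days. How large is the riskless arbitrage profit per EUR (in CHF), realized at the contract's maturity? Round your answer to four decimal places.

0.0237 per EUR (in CHF)

Fair futures: F* = S·e^(carry·T), with carry = (r_CHF − r_EUR) = 0.0105 − 0.0359 = -0.0254
F* = 1.0761 · e^(-0.0254 × 150/360) = 1.0761 · e^-0.010583 = 1.0761 × 0.989473 = 1.0648
Market 1.0411 < fair 1.0648: forward underpriced → reverse cash-and-carry (short spot, go long the forward).
At maturity, profit = |F_mkt − F*| = |1.0411 − 1.0648| = 0.0237 per EUR (in CHF)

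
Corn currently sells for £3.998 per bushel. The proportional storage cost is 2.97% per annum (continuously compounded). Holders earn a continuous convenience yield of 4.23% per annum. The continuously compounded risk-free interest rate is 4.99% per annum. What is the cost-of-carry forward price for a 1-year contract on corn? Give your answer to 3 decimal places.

Net carry = r + u − y = 0.0499 + 0.0297 − 0.0423 = 0.0373
F = S·e^((r+u−y)T) = 3.998 · e^(0.0373 × 1) = 3.998 · e^0.037300
= 3.998 × 1.038004 = £4.150 per bushel

£4.150 per bushel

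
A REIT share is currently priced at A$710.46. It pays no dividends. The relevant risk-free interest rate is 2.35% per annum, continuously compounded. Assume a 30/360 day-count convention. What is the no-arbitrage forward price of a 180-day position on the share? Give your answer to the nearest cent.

A$718.86

F = S·e^(rT) = 710.46 · e^(0.0235 × 180/360)
= 710.46 · e^0.011750 = 710.46 × 1.011819
F = A$718.86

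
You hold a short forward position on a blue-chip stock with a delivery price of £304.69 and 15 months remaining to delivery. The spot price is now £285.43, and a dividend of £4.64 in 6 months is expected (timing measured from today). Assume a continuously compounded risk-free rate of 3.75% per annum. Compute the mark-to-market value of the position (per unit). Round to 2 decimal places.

PV(remaining dividends) I = 4.64·e^(−0.0375·6/12) = 4.5538
Current forward F = (S − I)·e^(rT) = (285.43 − 4.5538)·e^(0.0375·15/12) = 280.8762 × 1.047991 = 294.3557
Value (long) = (F − K)·e^(−rT) = (294.3557 − 304.69) × 0.954207 = -9.8611
Short position value = −(long value) = £9.86

£9.86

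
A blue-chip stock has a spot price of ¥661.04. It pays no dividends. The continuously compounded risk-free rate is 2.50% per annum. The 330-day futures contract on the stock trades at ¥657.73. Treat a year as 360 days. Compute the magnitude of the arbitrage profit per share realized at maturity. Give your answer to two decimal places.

¥18.63 per share

Fair futures: F* = S·e^(carry·T), with carry = r = 0.0250
F* = 661.04 · e^(0.0250 × 330/360) = 661.04 · e^0.022917 = 661.04 × 1.023182 = ¥676.3642
Market ¥657.73 < fair ¥676.3642: forward underpriced → reverse cash-and-carry (short spot, go long the forward).
At maturity, profit = |F_mkt − F*| = |657.73 − 676.3642| = ¥18.63 per share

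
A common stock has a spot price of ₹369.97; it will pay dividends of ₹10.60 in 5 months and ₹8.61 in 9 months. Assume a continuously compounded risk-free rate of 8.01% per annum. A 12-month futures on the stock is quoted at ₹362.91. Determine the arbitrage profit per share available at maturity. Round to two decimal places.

₹18.02 per share

PV(dividends) I = 10.60·e^(−0.0801·5/12) + 8.61·e^(−0.0801·9/12) = 18.3600
Fair futures F* = (S − I)·e^(rT) = (369.97 − 18.3600)·e^0.080100 = 351.6100 × 1.083395 = 380.9325
Market ₹362.91 < fair 380.9325: forward underpriced → reverse cash-and-carry (short the stock, invest proceeds at r, pay the dividends, go long the forward).
Profit at T = |F_mkt − F*| = |362.91 − 380.9325| = ₹18.02 per share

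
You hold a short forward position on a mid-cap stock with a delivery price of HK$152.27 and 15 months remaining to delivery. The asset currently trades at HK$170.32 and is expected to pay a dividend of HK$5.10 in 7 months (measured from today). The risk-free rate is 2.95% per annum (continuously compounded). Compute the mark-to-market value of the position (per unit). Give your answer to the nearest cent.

PV(remaining dividends) I = 5.10·e^(−0.0295·7/12) = 5.0130
Current forward F = (S − I)·e^(rT) = (170.32 − 5.0130)·e^(0.0295·15/12) = 165.3070 × 1.037563 = 171.5164
Value (long) = (F − K)·e^(−rT) = (171.5164 − 152.27) × 0.963797 = 18.5496
Short position value = −(long value) = -HK$18.55

-HK$18.55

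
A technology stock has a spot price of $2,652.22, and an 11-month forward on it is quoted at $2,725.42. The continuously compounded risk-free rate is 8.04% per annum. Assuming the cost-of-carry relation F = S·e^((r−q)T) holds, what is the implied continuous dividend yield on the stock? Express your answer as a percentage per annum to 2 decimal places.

5.07%

From F = S·e^((r−q)T): (r − q) = ln(F/S)/T
ln(2725.42/2652.22) = ln(1.027600) = 0.027226
(r − q) = 0.027226 / (11/12) = 0.029701
q = r − ln(F/S)/T = 0.0804 − 0.029701 = 0.050699
q = 5.07%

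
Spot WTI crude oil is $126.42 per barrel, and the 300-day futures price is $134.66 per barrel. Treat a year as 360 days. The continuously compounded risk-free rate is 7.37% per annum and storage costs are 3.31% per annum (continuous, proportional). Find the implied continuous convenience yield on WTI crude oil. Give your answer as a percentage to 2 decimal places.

3.10%

F = S·e^((r+u−y)T) ⇒ (r+u−y) = ln(F/S)/T
ln(134.66/126.42) = 0.063143; /T ⇒ 0.075772
y = r + u − ln(F/S)/T = 0.0737 + 0.0331 − 0.075772 = 0.031028
y = 3.10%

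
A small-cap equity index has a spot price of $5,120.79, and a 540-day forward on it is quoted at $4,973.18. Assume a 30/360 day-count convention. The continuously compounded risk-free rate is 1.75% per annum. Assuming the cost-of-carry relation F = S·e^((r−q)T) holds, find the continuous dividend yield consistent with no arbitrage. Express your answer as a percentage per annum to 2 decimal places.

3.70%

From F = S·e^((r−q)T): (r − q) = ln(F/S)/T
ln(4973.18/5120.79) = ln(0.971174) = -0.029250
(r − q) = -0.029250 / (540/360) = -0.019500
q = r − ln(F/S)/T = 0.0175 + 0.019500 = 0.037000
q = 3.70%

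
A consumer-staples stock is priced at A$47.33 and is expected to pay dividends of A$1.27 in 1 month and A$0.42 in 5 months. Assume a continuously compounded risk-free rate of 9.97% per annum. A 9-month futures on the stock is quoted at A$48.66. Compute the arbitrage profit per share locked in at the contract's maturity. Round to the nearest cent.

PV(dividends) I = 1.27·e^(−0.0997·1/12) + 0.42·e^(−0.0997·5/12) = 1.6624
Fair futures F* = (S − I)·e^(rT) = (47.33 − 1.6624)·e^0.074775 = 45.6676 × 1.077642 = 49.2133
Market A$48.66 < fair 49.2133: forward underpriced → reverse cash-and-carry (short the stock, invest proceeds at r, pay the dividends, go long the forward).
Profit at T = |F_mkt − F*| = |48.66 − 49.2133| = A$0.55 per share

A$0.55 per share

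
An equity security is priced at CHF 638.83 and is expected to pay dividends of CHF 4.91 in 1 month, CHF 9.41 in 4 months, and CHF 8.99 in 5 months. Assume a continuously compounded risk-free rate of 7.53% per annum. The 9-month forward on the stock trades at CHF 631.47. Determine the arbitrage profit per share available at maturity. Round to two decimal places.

CHF 20.38 per share

PV(dividends) I = 4.91·e^(−0.0753·1/12) + 9.41·e^(−0.0753·4/12) + 8.99·e^(−0.0753·5/12) = 22.7684
Fair forward F* = (S − I)·e^(rT) = (638.83 − 22.7684)·e^0.056475 = 616.0616 × 1.058100 = 651.8548
Market CHF 631.47 < fair 651.8548: forward underpriced → reverse cash-and-carry (short the stock, invest proceeds at r, pay the dividends, go long the forward).
Profit at T = |F_mkt − F*| = |631.47 − 651.8548| = CHF 20.38 per share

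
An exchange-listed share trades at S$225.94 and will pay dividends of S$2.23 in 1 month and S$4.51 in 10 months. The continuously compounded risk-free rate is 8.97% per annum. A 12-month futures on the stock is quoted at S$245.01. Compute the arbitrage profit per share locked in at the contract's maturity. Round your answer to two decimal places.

S$4.87 per share

PV(dividends) I = 2.23·e^(−0.0897·1/12) + 4.51·e^(−0.0897·10/12) = 6.3986
Fair futures F* = (S − I)·e^(rT) = (225.94 − 6.3986)·e^0.089700 = 219.5414 × 1.093846 = 240.1445
Market S$245.01 > fair 240.1445: forward overpriced → cash-and-carry (borrow at r, buy the stock and collect the dividends, short the forward).
Profit at T = |F_mkt − F*| = |245.01 − 240.1445| = S$4.87 per share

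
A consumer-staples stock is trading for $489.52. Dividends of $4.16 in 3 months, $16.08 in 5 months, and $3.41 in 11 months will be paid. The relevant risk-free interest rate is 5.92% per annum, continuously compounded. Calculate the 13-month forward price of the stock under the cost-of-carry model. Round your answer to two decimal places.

$497.40

PV(dividends) I = 4.16·e^(−0.0592·3/12) + 16.08·e^(−0.0592·5/12) + 3.41·e^(−0.0592·11/12)
I = 4.0989 + 15.6882 + 3.2299 = 23.0170
F = (S − I)·e^(rT) = (489.52 − 23.0170) · e^(0.0592·13/12)
= 466.5030 · e^0.064133 = 466.5030 × 1.066234 = $497.40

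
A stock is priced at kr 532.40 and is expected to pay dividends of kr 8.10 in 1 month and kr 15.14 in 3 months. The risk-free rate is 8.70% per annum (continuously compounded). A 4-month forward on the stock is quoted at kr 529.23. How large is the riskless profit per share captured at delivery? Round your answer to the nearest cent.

kr 4.69 per share

PV(dividends) I = 8.10·e^(−0.0870·1/12) + 15.14·e^(−0.0870·3/12) = 22.8557
Fair forward F* = (S − I)·e^(rT) = (532.40 − 22.8557)·e^0.029000 = 509.5443 × 1.029425 = 524.5376
Market kr 529.23 > fair 524.5376: forward overpriced → cash-and-carry (borrow at r, buy the stock and collect the dividends, short the forward).
Profit at T = |F_mkt − F*| = |529.23 − 524.5376| = kr 4.69 per share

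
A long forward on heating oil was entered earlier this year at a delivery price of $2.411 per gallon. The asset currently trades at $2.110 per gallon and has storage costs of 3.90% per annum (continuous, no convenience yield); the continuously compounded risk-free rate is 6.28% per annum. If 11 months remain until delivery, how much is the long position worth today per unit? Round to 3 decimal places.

Current fair forward for the remaining 11 months: F = S·e^((r + u)·T), (r + u) = 0.0628 + 0.0390 = 0.1018
F = 2.110 · e^(0.1018 × 11/12) = 2.110 × 1.097809 = 2.3164
Value of long forward = (F − K)·e^(−rT) = (2.3164 − 2.411) · e^(−0.0628·11/12)
= -0.0946 × 0.944059 = -0.089

-$0.089 per gallon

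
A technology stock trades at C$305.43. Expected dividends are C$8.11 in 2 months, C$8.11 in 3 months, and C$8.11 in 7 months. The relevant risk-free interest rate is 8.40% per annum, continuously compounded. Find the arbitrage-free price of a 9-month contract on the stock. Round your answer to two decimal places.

PV(dividends) I = 8.11·e^(−0.0840·2/12) + 8.11·e^(−0.0840·3/12) + 8.11·e^(−0.0840·7/12)
I = 7.9973 + 7.9415 + 7.7222 = 23.6610
F = (S − I)·e^(rT) = (305.43 − 23.6610) · e^(0.0840·9/12)
= 281.7690 · e^0.063000 = 281.7690 × 1.065027 = C$300.09

C$300.09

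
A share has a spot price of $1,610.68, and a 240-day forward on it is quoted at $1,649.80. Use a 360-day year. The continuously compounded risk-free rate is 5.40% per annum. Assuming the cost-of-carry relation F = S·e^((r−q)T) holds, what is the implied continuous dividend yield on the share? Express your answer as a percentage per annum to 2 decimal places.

From F = S·e^((r−q)T): (r − q) = ln(F/S)/T
ln(1649.80/1610.68) = ln(1.024288) = 0.023998
(r − q) = 0.023998 / (240/360) = 0.035997
q = r − ln(F/S)/T = 0.0540 − 0.035997 = 0.018003
q = 1.80%

1.80%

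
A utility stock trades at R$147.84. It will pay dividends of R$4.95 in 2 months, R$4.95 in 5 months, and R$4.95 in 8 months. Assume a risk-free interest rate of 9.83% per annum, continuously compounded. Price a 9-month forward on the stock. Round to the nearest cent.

R$143.80

PV(dividends) I = 4.95·e^(−0.0983·2/12) + 4.95·e^(−0.0983·5/12) + 4.95·e^(−0.0983·8/12)
I = 4.8696 + 4.7514 + 4.6360 = 14.2570
F = (S − I)·e^(rT) = (147.84 − 14.2570) · e^(0.0983·9/12)
= 133.5830 · e^0.073725 = 133.5830 × 1.076511 = R$143.80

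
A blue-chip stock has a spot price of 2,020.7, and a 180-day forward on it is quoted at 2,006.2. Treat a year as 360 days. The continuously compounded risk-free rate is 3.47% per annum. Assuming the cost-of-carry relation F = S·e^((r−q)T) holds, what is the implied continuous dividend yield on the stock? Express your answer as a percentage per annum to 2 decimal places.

4.91%

From F = S·e^((r−q)T): (r − q) = ln(F/S)/T
ln(2006.2/2020.7) = ln(0.992824) = -0.007202
(r − q) = -0.007202 / (180/360) = -0.014404
q = r − ln(F/S)/T = 0.0347 + 0.014404 = 0.049104
q = 4.91%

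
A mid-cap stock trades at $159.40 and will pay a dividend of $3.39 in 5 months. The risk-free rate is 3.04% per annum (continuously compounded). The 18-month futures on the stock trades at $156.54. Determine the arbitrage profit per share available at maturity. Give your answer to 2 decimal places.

$6.79 per share

PV(dividends) I = 3.39·e^(−0.0304·5/12) = 3.3473
Fair futures F* = (S − I)·e^(rT) = (159.40 − 3.3473)·e^0.045600 = 156.0527 × 1.046656 = 163.3335
Market $156.54 < fair 163.3335: forward underpriced → reverse cash-and-carry (short the stock, invest proceeds at r, pay the dividends, go long the forward).
Profit at T = |F_mkt − F*| = |156.54 − 163.3335| = $6.79 per share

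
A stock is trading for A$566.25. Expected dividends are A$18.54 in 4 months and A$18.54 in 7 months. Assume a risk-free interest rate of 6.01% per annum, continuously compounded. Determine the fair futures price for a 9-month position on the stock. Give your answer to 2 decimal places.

PV(dividends) I = 18.54·e^(−0.0601·4/12) + 18.54·e^(−0.0601·7/12)
I = 18.1723 + 17.9013 = 36.0736
F = (S − I)·e^(rT) = (566.25 − 36.0736) · e^(0.0601·9/12)
= 530.1764 · e^0.045075 = 530.1764 × 1.046106 = A$554.62

A$554.62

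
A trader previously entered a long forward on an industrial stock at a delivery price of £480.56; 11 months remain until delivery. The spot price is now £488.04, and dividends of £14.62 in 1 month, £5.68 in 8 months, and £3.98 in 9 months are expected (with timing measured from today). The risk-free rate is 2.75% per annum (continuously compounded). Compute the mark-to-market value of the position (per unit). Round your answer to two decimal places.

PV(remaining dividends) I = 14.62·e^(−0.0275·1/12) + 5.68·e^(−0.0275·8/12) + 3.98·e^(−0.0275·9/12) = 24.0621
Current forward F = (S − I)·e^(rT) = (488.04 − 24.0621)·e^(0.0275·11/12) = 463.9779 × 1.025529 = 475.8228
Value (long) = (F − K)·e^(−rT) = (475.8228 − 480.56) × 0.975107 = -4.6193
Value = -£4.62

-£4.62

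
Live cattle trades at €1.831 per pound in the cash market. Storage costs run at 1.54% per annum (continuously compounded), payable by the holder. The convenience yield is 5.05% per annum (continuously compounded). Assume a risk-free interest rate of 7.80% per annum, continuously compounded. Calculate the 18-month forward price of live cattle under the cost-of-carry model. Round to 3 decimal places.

Net carry = r + u − y = 0.0780 + 0.0154 − 0.0505 = 0.0429
F = S·e^((r+u−y)T) = 1.831 · e^(0.0429 × 18/12) = 1.831 · e^0.064350
= 1.831 × 1.066466 = €1.953 per pound

€1.953 per pound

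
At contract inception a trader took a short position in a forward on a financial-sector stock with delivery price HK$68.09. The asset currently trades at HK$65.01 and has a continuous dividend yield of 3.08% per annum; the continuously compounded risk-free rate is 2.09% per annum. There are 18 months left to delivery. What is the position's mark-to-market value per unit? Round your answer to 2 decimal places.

HK$3.91

Current fair forward for the remaining 18 months: F = S·e^((r − q)·T), (r − q) = 0.0209 − 0.0308 = -0.0099
F = 65.01 · e^(-0.0099 × 18/12) = 65.01 × 0.985260 = 64.0518
Value of long forward = (F − K)·e^(−rT) = (64.0518 − 68.09) · e^(−0.0209·18/12)
= -4.0382 × 0.969136 = -3.91
Short position value = −(long value) = HK$3.91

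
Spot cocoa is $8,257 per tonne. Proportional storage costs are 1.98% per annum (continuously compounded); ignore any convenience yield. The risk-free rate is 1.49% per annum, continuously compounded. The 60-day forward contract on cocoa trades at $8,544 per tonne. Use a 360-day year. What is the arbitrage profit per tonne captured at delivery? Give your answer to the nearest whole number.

Fair forward: F* = S·e^(carry·T), with carry = (r + u) = 0.0149 + 0.0198 = 0.0347
F* = 8257 · e^(0.0347 × 60/360) = 8257 · e^0.005783 = 8257 × 1.005800 = $8304.8906
Market $8544 > fair $8304.8906: forward overpriced → cash-and-carry (buy spot, short the forward).
At maturity, profit = |F_mkt − F*| = |8544 − 8304.8906| = $239 per tonne

$239 per tonne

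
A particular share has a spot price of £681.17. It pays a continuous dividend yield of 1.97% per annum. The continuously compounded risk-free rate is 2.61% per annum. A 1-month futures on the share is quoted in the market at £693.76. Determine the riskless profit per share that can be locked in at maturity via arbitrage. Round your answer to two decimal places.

£12.23 per share

Fair futures: F* = S·e^(carry·T), with carry = (r − q) = 0.0261 − 0.0197 = 0.0064
F* = 681.17 · e^(0.0064 × 1/12) = 681.17 · e^0.000533 = 681.17 × 1.000533 = £681.5331
Market £693.76 > fair £681.5331: forward overpriced → cash-and-carry (buy spot, short the forward).
At maturity, profit = |F_mkt − F*| = |693.76 − 681.5331| = £12.23 per share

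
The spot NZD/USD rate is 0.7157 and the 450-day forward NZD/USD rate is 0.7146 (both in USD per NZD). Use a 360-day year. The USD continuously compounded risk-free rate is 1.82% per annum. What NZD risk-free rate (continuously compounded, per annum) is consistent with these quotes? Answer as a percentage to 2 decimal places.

F = S·e^((r_USD − r_NZD)T) ⇒ r_NZD = r_USD − ln(F/S)/T
ln(0.7146/0.7157) = -0.001538; /(450/360) = -0.001230
r_NZD = 0.0182 + 0.001230 = 0.019430
r_NZD = 1.94%

1.94%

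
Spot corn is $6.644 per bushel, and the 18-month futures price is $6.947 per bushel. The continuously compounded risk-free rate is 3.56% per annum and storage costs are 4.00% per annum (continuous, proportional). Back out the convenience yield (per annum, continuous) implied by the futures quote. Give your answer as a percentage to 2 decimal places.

F = S·e^((r+u−y)T) ⇒ (r+u−y) = ln(F/S)/T
ln(6.947/6.644) = 0.044596; /T ⇒ 0.029731
y = r + u − ln(F/S)/T = 0.0356 + 0.0400 − 0.029731 = 0.045869
y = 4.59%

4.59%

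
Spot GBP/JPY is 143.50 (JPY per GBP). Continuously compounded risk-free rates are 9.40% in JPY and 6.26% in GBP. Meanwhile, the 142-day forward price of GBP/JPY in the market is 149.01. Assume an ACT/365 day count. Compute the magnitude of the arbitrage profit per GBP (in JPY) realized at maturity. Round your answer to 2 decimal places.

3.75 per GBP (in JPY)

Fair forward: F* = S·e^(carry·T), with carry = (r_JPY − r_GBP) = 0.0940 − 0.0626 = 0.0314
F* = 143.50 · e^(0.0314 × 142/365) = 143.50 · e^0.012216 = 143.50 × 1.012291 = 145.2638
Market 149.01 > fair 145.2638: forward overpriced → cash-and-carry (buy spot, short the forward).
At maturity, profit = |F_mkt − F*| = |149.01 − 145.2638| = 3.75 per GBP (in JPY)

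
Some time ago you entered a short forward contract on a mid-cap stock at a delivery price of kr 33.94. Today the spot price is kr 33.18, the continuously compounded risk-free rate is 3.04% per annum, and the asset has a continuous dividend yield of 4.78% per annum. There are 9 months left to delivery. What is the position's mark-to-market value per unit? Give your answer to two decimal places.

kr 1.16

Current fair forward for the remaining 9 months: F = S·e^((r − q)·T), (r − q) = 0.0304 − 0.0478 = -0.0174
F = 33.18 · e^(-0.0174 × 9/12) = 33.18 × 0.987035 = 32.7498
Value of long forward = (F − K)·e^(−rT) = (32.7498 − 33.94) · e^(−0.0304·9/12)
= -1.1902 × 0.977458 = -1.16
Short position value = −(long value) = kr 1.16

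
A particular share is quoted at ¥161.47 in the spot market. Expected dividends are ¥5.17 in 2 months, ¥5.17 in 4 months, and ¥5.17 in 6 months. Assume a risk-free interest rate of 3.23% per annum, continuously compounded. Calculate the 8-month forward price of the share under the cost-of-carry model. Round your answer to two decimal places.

¥149.31

PV(dividends) I = 5.17·e^(−0.0323·2/12) + 5.17·e^(−0.0323·4/12) + 5.17·e^(−0.0323·6/12)
I = 5.1422 + 5.1146 + 5.0872 = 15.3440
F = (S − I)·e^(rT) = (161.47 − 15.3440) · e^(0.0323·8/12)
= 146.1260 · e^0.021533 = 146.1260 × 1.021767 = ¥149.31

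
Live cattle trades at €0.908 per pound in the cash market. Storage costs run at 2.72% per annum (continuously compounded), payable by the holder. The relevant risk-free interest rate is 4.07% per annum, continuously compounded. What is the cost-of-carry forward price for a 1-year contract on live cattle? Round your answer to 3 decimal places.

€0.972 per pound

Net carry = r + u − y = 0.0407 + 0.0272 − 0.0000 = 0.0679
F = S·e^((r+u−y)T) = 0.908 · e^(0.0679 × 1) = 0.908 · e^0.067900
= 0.908 × 1.070258 = €0.972 per pound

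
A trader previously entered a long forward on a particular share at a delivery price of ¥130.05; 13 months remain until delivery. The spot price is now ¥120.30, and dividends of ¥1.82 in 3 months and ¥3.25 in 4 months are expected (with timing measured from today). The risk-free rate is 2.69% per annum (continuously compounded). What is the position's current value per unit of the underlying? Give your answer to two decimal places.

-¥11.04

PV(remaining dividends) I = 1.82·e^(−0.0269·3/12) + 3.25·e^(−0.0269·4/12) = 5.0288
Current forward F = (S − I)·e^(rT) = (120.30 − 5.0288)·e^(0.0269·13/12) = 115.2712 × 1.029570 = 118.6798
Value (long) = (F − K)·e^(−rT) = (118.6798 − 130.05) × 0.971279 = -11.0436
Value = -¥11.04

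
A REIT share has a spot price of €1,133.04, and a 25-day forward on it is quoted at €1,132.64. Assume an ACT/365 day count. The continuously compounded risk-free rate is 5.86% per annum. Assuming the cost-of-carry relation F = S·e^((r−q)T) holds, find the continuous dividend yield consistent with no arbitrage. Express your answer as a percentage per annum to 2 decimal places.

From F = S·e^((r−q)T): (r − q) = ln(F/S)/T
ln(1132.64/1133.04) = ln(0.999647) = -0.000353
(r − q) = -0.000353 / (25/365) = -0.005154
q = r − ln(F/S)/T = 0.0586 + 0.005154 = 0.063754
q = 6.38%

6.38%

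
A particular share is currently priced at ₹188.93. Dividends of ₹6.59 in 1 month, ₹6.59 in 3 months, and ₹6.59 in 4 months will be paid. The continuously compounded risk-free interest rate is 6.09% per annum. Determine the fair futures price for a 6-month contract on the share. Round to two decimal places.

₹174.66

PV(dividends) I = 6.59·e^(−0.0609·1/12) + 6.59·e^(−0.0609·3/12) + 6.59·e^(−0.0609·4/12)
I = 6.5566 + 6.4904 + 6.4576 = 19.5046
F = (S − I)·e^(rT) = (188.93 − 19.5046) · e^(0.0609·6/12)
= 169.4254 · e^0.030450 = 169.4254 × 1.030918 = ₹174.66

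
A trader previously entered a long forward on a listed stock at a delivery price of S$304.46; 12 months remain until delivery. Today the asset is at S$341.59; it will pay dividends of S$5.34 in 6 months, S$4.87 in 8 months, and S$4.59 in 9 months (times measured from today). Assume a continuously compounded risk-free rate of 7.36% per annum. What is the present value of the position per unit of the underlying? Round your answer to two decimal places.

PV(remaining dividends) I = 5.34·e^(−0.0736·6/12) + 4.87·e^(−0.0736·8/12) + 4.59·e^(−0.0736·9/12) = 14.1274
Current forward F = (S − I)·e^(rT) = (341.59 − 14.1274)·e^(0.0736·12/12) = 327.4626 × 1.076376 = 352.4729
Value (long) = (F − K)·e^(−rT) = (352.4729 − 304.46) × 0.929043 = 44.6060
Value = S$44.61

S$44.61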